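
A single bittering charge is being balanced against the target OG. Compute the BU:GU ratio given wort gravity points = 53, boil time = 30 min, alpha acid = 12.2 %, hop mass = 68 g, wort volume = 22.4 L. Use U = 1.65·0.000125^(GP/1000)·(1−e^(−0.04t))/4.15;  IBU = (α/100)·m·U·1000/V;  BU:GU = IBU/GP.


U = 1.65·0.000125^(53/1000)·(1−e^(−0.04·30))/4.15 = 0.1726
IBU = (12.2/100)·68·0.1726·1000/22.4 = 63.9071
BU:GU = 63.9071/53

1.2058


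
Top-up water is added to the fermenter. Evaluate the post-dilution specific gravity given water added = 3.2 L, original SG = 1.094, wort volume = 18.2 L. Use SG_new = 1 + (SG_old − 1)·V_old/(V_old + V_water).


pts = (1.094 − 1)·1000·18.2/(18.2 + 3.2) = 79.9439
SG_new = 1 + 79.9439/1000

1.0799


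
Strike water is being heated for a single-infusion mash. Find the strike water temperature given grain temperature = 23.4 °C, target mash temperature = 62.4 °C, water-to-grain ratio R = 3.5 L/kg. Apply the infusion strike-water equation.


T_strike = (0.41/R)·(T_mash − T_grain) + T_mash
T_strike = (0.41/3.5)·(62.4 − 23.4) + 62.4

66.9686 °C


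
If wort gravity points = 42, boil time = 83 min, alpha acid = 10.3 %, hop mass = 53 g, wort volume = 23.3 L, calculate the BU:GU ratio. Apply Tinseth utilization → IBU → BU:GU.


U = 1.65·0.000125^(GP/1000)·(1−e^(−0.04t))/4.15;  IBU = (α/100)·m·U·1000/V;  BU:GU = IBU/GP
U = 1.65·0.000125^(42/1000)·(1−e^(−0.04·83))/4.15 = 0.2627
IBU = (10.3/100)·53·0.2627·1000/23.3 = 61.5561
BU:GU = 61.5561/42

1.4656


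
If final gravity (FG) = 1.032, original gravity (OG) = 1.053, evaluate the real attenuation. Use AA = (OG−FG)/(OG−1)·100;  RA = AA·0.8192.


AA = (1.053 − 1.032)/(1.053 − 1)·100 = 39.6226
RA = 39.6226·0.8192

32.4589 %


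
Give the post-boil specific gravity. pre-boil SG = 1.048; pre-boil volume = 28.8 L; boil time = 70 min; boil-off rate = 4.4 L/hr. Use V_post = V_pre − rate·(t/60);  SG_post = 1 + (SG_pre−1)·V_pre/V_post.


V_post = 28.8 − 4.4·(70/60) = 23.6667
SG_post = 1 + (1.048 − 1)·28.8/23.6667

1.0584


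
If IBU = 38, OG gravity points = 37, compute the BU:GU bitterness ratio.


BU:GU = IBU / OG_points
BU:GU = 38 / 37

1.0270


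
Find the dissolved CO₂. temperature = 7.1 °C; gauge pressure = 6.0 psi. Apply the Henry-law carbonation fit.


vols = (P + 14.695)·(0.01821 + 0.09011·e^(−0.04·T))
vols = (6.0 + 14.695)·(0.01821 + 0.09011·e^(−0.04·7.1))

1.7806 volumes


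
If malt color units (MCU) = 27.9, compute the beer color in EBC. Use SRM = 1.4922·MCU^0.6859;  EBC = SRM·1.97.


SRM = 1.4922·27.9^0.6859 = 14.6341
EBC = 14.6341·1.97

28.8292 EBC


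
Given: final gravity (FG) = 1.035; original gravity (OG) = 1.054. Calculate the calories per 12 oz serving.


ABW = (OG−FG)·131.25·0.79/FG;  °P = 259 − 259/SG (for OG→OE and FG→AE);  RE = 0.1808·OE + 0.8192·AE;  Cal = (6.9·ABW + 4·(RE−0.1))·FG·3.55
ABW = (1.054 − 1.035)·131.25·0.79/1.035 = 1.9034
OE = 259 − 259/1.054 = 13.2694 °P
AE = 259 − 259/1.035 = 8.7585 °P
RE = 0.1808·13.2694 + 0.8192·8.7585 = 9.5740 °P
Cal = (6.9·1.9034 + 4·(9.5740−0.1))·1.035·3.55

187.4967 kcal


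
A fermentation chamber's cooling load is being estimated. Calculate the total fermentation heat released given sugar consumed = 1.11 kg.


Q = m_sugar · 590 kJ/kg
Q = 1.11 · 590

654.9000 kJ


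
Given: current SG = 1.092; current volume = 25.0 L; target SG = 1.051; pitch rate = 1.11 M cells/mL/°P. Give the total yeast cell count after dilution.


V_w = V·((SG_c−1)/(SG_t−1)−1);  °P = 259 − 259/SG_t;  cells = rate·(V+V_w)·°P
V_w = 25.0·((1.092−1)/(1.051−1)−1) = 20.0980
V_final = 25.0 + 20.0980 = 45.0980
°P = 259 − 259/1.051 = 12.5680
cells = 1.11·45.0980·12.5680

629.1408 billion cells


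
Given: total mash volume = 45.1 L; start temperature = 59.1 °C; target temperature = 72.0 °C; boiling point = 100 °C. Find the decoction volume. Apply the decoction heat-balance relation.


V_dec = V_total·(T_target − T_start)/(T_boil − T_start)
V_dec = 45.1·(72.0 − 59.1)/(100 − 59.1)

14.2247 L


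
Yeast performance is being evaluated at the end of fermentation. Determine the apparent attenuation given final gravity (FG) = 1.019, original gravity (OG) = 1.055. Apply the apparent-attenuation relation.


AA = (OG − FG)/(OG − 1) · 100
AA = (1.055 − 1.019)/(1.055 − 1) · 100

65.4545 %


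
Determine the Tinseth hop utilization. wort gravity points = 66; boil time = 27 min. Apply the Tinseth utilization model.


U = 1.65·0.000125^(GP/1000) · (1 − e^(−0.04·t))/4.15
bigness = 1.65·0.000125^(66/1000) = 0.9118
boil_factor = (1 − e^(−0.04·27))/4.15 = 0.1591
U = 0.9118 · 0.1591

0.1451


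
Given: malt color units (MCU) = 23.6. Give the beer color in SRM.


SRM = 1.4922 · MCU^0.6859
SRM = 1.4922 · 23.6^0.6859

13.0469 SRM


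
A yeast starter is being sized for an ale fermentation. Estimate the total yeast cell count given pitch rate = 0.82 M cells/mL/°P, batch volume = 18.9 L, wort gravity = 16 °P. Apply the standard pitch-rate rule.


cells (billions) = rate · V_L · °P
cells = 0.82 · 18.9 · 16

247.9680 billion cells


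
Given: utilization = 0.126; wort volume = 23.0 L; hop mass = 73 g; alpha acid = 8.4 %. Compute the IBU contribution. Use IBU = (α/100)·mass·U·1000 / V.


IBU = (8.4/100)·73·0.126·1000 / 23.0

33.5927 IBU


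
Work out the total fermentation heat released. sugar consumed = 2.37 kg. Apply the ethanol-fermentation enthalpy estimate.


Q = m_sugar · 590 kJ/kg
Q = 2.37 · 590

1398.3000 kJ


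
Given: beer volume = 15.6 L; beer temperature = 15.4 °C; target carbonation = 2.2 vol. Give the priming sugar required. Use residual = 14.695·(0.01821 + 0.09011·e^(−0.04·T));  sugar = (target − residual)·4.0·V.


residual = 14.695·(0.01821 + 0.09011·e^(−0.04·15.4)) = 0.9828
sugar = (2.2 − 0.9828)·4.0·15.6

75.9546 g


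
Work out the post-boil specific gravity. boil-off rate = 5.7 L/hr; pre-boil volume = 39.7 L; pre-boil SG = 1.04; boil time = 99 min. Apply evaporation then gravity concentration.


V_post = V_pre − rate·(t/60);  SG_post = 1 + (SG_pre−1)·V_pre/V_post
V_post = 39.7 − 5.7·(99/60) = 30.2950
SG_post = 1 + (1.04 − 1)·39.7/30.2950

1.0524


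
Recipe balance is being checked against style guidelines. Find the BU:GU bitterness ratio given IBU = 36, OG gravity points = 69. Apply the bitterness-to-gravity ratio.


BU:GU = IBU / OG_points
BU:GU = 36 / 69

0.5217


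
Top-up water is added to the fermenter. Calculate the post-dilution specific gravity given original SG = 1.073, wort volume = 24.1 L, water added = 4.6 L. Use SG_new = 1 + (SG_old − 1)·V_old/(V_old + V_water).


pts = (1.073 − 1)·1000·24.1/(24.1 + 4.6) = 61.2997
SG_new = 1 + 61.2997/1000

1.0613


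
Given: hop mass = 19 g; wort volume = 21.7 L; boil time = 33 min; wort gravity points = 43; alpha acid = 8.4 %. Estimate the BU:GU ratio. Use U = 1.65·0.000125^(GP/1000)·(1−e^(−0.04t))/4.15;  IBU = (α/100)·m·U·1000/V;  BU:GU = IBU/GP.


U = 1.65·0.000125^(43/1000)·(1−e^(−0.04·33))/4.15 = 0.1980
IBU = (8.4/100)·19·0.1980·1000/21.7 = 14.5613
BU:GU = 14.5613/43

0.3386


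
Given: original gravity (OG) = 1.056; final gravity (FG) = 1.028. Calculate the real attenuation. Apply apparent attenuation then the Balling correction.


AA = (OG−FG)/(OG−1)·100;  RA = AA·0.8192
AA = (1.056 − 1.028)/(1.056 − 1)·100 = 50.0000
RA = 50.0000·0.8192

40.9600 %


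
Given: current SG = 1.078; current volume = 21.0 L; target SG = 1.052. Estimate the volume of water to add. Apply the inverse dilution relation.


V_water = V·((SG_curr − 1)/(SG_target − 1) − 1)
V_water = 21.0·((1.078 − 1)/(1.052 − 1) − 1)

10.5000 L


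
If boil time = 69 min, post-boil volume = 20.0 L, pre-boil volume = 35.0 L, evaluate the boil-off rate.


rate = (V_pre − V_post) / (t_min/60)
rate = (35.0 − 20.0) / (69/60)

13.0435 L/hr


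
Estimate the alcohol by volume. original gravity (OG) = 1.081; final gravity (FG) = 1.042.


ABV = (OG − FG) · 131.25
ABV = (1.081 − 1.042) · 131.25

5.1187 % ABV


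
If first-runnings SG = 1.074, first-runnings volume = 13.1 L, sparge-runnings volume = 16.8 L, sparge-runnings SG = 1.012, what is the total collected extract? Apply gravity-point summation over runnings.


total = Σ (SG_i − 1)·1000·V_i
first = (1.074 − 1)·1000·13.1 = 969.4000
sparge = (1.012 − 1)·1000·16.8 = 201.6000
total = 969.4000 + 201.6000

1171.0000 gravity·L


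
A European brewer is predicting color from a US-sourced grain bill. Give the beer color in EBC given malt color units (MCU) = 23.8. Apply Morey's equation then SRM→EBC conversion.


SRM = 1.4922·MCU^0.6859;  EBC = SRM·1.97
SRM = 1.4922·23.8^0.6859 = 13.1226
EBC = 13.1226·1.97

25.8516 EBC


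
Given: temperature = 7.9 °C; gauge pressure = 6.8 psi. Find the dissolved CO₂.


vols = (P + 14.695)·(0.01821 + 0.09011·e^(−0.04·T))
vols = (6.8 + 14.695)·(0.01821 + 0.09011·e^(−0.04·7.9))

1.8035 volumes


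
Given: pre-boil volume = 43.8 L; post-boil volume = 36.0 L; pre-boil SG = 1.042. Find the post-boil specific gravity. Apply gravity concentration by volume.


SG_post = 1 + (SG_pre − 1)·V_pre/V_post
pts_pre = (1.042 − 1)·1000 = 42.0000
pts_post = 42.0000·43.8/36.0 = 51.1000
SG_post = 1 + 51.1000/1000

1.0511


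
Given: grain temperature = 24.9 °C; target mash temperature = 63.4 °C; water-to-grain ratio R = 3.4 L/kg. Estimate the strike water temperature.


T_strike = (0.41/R)·(T_mash − T_grain) + T_mash
T_strike = (0.41/3.4)·(63.4 − 24.9) + 63.4

68.0426 °C


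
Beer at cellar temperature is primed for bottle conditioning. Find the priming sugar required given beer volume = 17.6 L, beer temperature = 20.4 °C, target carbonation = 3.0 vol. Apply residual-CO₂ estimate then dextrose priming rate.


residual = 14.695·(0.01821 + 0.09011·e^(−0.04·T));  sugar = (target − residual)·4.0·V
residual = 14.695·(0.01821 + 0.09011·e^(−0.04·20.4)) = 0.8531
sugar = (3.0 − 0.8531)·4.0·17.6

151.1391 g


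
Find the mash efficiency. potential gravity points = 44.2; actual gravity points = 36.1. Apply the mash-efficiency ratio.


efficiency = actual / potential × 100
efficiency = 36.1 / 44.2 × 100

81.6742 %


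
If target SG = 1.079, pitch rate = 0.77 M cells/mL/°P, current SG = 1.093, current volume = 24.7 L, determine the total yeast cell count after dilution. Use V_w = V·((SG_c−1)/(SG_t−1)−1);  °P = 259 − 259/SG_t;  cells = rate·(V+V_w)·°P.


V_w = 24.7·((1.093−1)/(1.079−1)−1) = 4.3772
V_final = 24.7 + 4.3772 = 29.0772
°P = 259 − 259/1.079 = 18.9629
cells = 0.77·29.0772·18.9629

424.5697 billion cells


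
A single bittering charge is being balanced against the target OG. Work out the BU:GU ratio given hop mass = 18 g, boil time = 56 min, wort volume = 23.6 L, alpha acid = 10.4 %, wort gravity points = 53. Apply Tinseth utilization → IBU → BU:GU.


U = 1.65·0.000125^(GP/1000)·(1−e^(−0.04t))/4.15;  IBU = (α/100)·m·U·1000/V;  BU:GU = IBU/GP
U = 1.65·0.000125^(53/1000)·(1−e^(−0.04·56))/4.15 = 0.2206
IBU = (10.4/100)·18·0.2206·1000/23.6 = 17.5017
BU:GU = 17.5017/53

0.3302


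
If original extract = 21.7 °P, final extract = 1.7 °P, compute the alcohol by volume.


SG = 259/(259 − P);  ABV = (OG − FG)·131.25
OG = 259/(259 − 21.7) = 1.0914
FG = 259/(259 − 1.7) = 1.0066
ABV = (1.0914 − 1.0066)·131.25

11.1350 % ABV


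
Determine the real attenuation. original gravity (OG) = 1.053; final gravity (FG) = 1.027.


AA = (OG−FG)/(OG−1)·100;  RA = AA·0.8192
AA = (1.053 − 1.027)/(1.053 − 1)·100 = 49.0566
RA = 49.0566·0.8192

40.1872 %


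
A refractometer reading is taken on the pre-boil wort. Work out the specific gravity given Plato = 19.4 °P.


SG = 259/(259 − P)
SG = 259/(259 − 19.4)

1.0810


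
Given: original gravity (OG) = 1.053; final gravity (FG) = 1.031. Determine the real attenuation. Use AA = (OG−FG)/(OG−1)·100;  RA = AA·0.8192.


AA = (1.053 − 1.031)/(1.053 − 1)·100 = 41.5094
RA = 41.5094·0.8192

34.0045 %


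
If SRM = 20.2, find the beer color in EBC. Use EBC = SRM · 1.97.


EBC = 20.2 · 1.97

39.7940 EBC


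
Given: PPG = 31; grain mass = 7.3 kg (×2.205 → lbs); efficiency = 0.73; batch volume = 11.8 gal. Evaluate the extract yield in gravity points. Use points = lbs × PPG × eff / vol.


lbs = 7.3 × 2.205 = 16.0965
points = 16.0965 × 31 × 0.73 / 11.8

30.8698 points


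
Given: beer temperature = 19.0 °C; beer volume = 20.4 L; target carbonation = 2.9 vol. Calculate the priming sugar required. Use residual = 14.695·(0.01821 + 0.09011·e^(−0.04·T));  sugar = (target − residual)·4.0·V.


residual = 14.695·(0.01821 + 0.09011·e^(−0.04·19.0)) = 0.8869
sugar = (2.9 − 0.8869)·4.0·20.4

164.2719 g


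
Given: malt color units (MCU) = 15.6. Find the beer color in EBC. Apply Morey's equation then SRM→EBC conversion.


SRM = 1.4922·MCU^0.6859;  EBC = SRM·1.97
SRM = 1.4922·15.6^0.6859 = 9.8218
EBC = 9.8218·1.97

19.3490 EBC


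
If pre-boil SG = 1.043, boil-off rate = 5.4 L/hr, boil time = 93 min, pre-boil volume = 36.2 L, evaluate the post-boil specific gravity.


V_post = V_pre − rate·(t/60);  SG_post = 1 + (SG_pre−1)·V_pre/V_post
V_post = 36.2 − 5.4·(93/60) = 27.8300
SG_post = 1 + (1.043 − 1)·36.2/27.8300

1.0559


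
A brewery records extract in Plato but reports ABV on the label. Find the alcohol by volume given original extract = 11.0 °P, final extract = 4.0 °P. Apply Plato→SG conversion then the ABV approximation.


SG = 259/(259 − P);  ABV = (OG − FG)·131.25
OG = 259/(259 − 11.0) = 1.0444
FG = 259/(259 − 4.0) = 1.0157
ABV = (1.0444 − 1.0157)·131.25

3.7627 % ABV


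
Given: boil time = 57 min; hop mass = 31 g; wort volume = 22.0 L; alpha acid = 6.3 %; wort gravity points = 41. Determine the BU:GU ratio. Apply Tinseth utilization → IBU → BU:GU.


U = 1.65·0.000125^(GP/1000)·(1−e^(−0.04t))/4.15;  IBU = (α/100)·m·U·1000/V;  BU:GU = IBU/GP
U = 1.65·0.000125^(41/1000)·(1−e^(−0.04·57))/4.15 = 0.2469
IBU = (6.3/100)·31·0.2469·1000/22.0 = 21.9193
BU:GU = 21.9193/41

0.5346


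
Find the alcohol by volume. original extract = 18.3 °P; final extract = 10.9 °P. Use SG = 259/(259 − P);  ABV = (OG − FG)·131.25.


OG = 259/(259 − 18.3) = 1.0760
FG = 259/(259 − 10.9) = 1.0439
ABV = (1.0760 − 1.0439)·131.25

4.2124 % ABV


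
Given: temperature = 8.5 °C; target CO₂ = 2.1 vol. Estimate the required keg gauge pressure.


psi = vols/(0.01821 + 0.09011·e^(−0.04·T)) − 14.695
psi = 2.1/(0.01821 + 0.09011·e^(−0.04·8.5)) − 14.695

10.8066 psi


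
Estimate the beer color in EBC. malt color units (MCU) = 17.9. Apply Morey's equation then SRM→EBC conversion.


SRM = 1.4922·MCU^0.6859;  EBC = SRM·1.97
SRM = 1.4922·17.9^0.6859 = 10.7934
EBC = 10.7934·1.97

21.2630 EBC


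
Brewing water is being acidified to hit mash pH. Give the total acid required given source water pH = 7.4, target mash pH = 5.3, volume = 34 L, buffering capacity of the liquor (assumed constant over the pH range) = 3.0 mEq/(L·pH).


acid = buffering capacity · (pH_source − pH_target) · V
acid = 3.0 · (7.4 − 5.3) · 34

214.2000 mEq


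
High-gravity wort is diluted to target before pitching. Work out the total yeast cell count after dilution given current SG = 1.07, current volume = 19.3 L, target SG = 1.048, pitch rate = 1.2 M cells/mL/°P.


V_w = V·((SG_c−1)/(SG_t−1)−1);  °P = 259 − 259/SG_t;  cells = rate·(V+V_w)·°P
V_w = 19.3·((1.07−1)/(1.048−1)−1) = 8.8458
V_final = 19.3 + 8.8458 = 28.1458
°P = 259 − 259/1.048 = 11.8626
cells = 1.2·28.1458·11.8626

400.6592 billion cells


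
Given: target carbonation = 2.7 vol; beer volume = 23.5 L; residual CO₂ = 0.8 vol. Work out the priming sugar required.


sugar = (target − residual)·4.0·V
sugar = (2.7 − 0.8)·4.0·23.5

178.6000 g


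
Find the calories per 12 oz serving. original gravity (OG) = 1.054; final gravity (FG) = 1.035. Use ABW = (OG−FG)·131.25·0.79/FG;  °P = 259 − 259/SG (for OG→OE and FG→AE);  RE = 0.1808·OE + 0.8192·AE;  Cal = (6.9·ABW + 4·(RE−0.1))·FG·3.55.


ABW = (1.054 − 1.035)·131.25·0.79/1.035 = 1.9034
OE = 259 − 259/1.054 = 13.2694 °P
AE = 259 − 259/1.035 = 8.7585 °P
RE = 0.1808·13.2694 + 0.8192·8.7585 = 9.5740 °P
Cal = (6.9·1.9034 + 4·(9.5740−0.1))·1.035·3.55

187.4967 kcal


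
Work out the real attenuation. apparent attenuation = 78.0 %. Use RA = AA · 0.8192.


RA = 78.0 · 0.8192

63.8976 %


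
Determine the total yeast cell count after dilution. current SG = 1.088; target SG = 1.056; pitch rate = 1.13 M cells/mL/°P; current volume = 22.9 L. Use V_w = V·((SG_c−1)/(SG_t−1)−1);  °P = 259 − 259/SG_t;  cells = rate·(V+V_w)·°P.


V_w = 22.9·((1.088−1)/(1.056−1)−1) = 13.0857
V_final = 22.9 + 13.0857 = 35.9857
°P = 259 − 259/1.056 = 13.7348
cells = 1.13·35.9857·13.7348

558.5119 billion cells


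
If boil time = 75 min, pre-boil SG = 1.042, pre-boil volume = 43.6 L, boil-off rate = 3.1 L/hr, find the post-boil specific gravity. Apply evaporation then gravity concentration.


V_post = V_pre − rate·(t/60);  SG_post = 1 + (SG_pre−1)·V_pre/V_post
V_post = 43.6 − 3.1·(75/60) = 39.7250
SG_post = 1 + (1.042 − 1)·43.6/39.7250

1.0461


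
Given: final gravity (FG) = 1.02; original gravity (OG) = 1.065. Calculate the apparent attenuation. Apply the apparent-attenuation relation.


AA = (OG − FG)/(OG − 1) · 100
AA = (1.065 − 1.02)/(1.065 − 1) · 100

69.2308 %


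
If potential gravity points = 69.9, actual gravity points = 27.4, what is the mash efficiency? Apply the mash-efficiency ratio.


efficiency = actual / potential × 100
efficiency = 27.4 / 69.9 × 100

39.1989 %


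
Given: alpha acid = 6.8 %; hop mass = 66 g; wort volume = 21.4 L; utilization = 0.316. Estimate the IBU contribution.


IBU = (α/100)·mass·U·1000 / V
IBU = (6.8/100)·66·0.316·1000 / 21.4

66.2714 IBU


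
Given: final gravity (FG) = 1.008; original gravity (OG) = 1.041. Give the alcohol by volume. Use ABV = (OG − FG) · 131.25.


ABV = (1.041 − 1.008) · 131.25

4.3312 % ABV


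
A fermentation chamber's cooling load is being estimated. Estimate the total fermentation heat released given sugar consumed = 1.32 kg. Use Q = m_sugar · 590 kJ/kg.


Q = 1.32 · 590

778.8000 kJ


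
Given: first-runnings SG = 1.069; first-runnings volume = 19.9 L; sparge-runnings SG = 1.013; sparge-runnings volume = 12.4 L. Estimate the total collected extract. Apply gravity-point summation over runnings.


total = Σ (SG_i − 1)·1000·V_i
first = (1.069 − 1)·1000·19.9 = 1373.1000
sparge = (1.013 − 1)·1000·12.4 = 161.2000
total = 1373.1000 + 161.2000

1534.3000 gravity·L


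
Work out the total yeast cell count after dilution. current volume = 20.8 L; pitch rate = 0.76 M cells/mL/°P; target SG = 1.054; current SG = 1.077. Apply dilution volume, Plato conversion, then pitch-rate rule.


V_w = V·((SG_c−1)/(SG_t−1)−1);  °P = 259 − 259/SG_t;  cells = rate·(V+V_w)·°P
V_w = 20.8·((1.077−1)/(1.054−1)−1) = 8.8593
V_final = 20.8 + 8.8593 = 29.6593
°P = 259 − 259/1.054 = 13.2694
cells = 0.76·29.6593·13.2694

299.1072 billion cells


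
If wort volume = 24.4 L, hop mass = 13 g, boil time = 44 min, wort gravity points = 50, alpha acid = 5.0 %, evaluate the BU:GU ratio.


U = 1.65·0.000125^(GP/1000)·(1−e^(−0.04t))/4.15;  IBU = (α/100)·m·U·1000/V;  BU:GU = IBU/GP
U = 1.65·0.000125^(50/1000)·(1−e^(−0.04·44))/4.15 = 0.2100
IBU = (5.0/100)·13·0.2100·1000/24.4 = 5.5951
BU:GU = 5.5951/50

0.1119


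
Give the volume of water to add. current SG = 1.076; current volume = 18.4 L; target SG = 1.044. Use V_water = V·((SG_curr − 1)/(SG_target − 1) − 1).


V_water = 18.4·((1.076 − 1)/(1.044 − 1) − 1)

13.3818 L


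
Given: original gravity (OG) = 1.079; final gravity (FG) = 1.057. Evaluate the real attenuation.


AA = (OG−FG)/(OG−1)·100;  RA = AA·0.8192
AA = (1.079 − 1.057)/(1.079 − 1)·100 = 27.8481
RA = 27.8481·0.8192

22.8132 %


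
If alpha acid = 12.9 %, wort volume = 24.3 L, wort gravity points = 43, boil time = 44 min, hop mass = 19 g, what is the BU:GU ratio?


U = 1.65·0.000125^(GP/1000)·(1−e^(−0.04t))/4.15;  IBU = (α/100)·m·U·1000/V;  BU:GU = IBU/GP
U = 1.65·0.000125^(43/1000)·(1−e^(−0.04·44))/4.15 = 0.2237
IBU = (12.9/100)·19·0.2237·1000/24.3 = 22.5604
BU:GU = 22.5604/43

0.5247


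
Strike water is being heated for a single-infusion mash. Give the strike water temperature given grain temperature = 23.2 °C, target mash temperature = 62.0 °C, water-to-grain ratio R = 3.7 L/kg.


T_strike = (0.41/R)·(T_mash − T_grain) + T_mash
T_strike = (0.41/3.7)·(62.0 − 23.2) + 62.0

66.2995 °C


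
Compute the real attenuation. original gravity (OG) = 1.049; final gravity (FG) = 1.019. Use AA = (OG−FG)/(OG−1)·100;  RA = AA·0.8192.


AA = (1.049 − 1.019)/(1.049 − 1)·100 = 61.2245
RA = 61.2245·0.8192

50.1551 %


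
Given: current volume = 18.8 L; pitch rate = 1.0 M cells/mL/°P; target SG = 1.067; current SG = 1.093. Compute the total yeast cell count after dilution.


V_w = V·((SG_c−1)/(SG_t−1)−1);  °P = 259 − 259/SG_t;  cells = rate·(V+V_w)·°P
V_w = 18.8·((1.093−1)/(1.067−1)−1) = 7.2955
V_final = 18.8 + 7.2955 = 26.0955
°P = 259 − 259/1.067 = 16.2634
cells = 1.0·26.0955·16.2634

424.4007 billion cells


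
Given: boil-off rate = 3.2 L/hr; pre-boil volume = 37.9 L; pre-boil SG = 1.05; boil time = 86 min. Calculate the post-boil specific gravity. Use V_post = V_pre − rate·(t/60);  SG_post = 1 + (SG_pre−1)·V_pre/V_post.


V_post = 37.9 − 3.2·(86/60) = 33.3133
SG_post = 1 + (1.05 − 1)·37.9/33.3133

1.0569


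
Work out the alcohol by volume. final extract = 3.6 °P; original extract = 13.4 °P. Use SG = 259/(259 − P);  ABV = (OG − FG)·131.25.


OG = 259/(259 − 13.4) = 1.0546
FG = 259/(259 − 3.6) = 1.0141
ABV = (1.0546 − 1.0141)·131.25

5.3110 % ABV


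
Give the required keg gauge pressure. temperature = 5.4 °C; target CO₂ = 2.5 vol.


psi = vols/(0.01821 + 0.09011·e^(−0.04·T)) − 14.695
psi = 2.5/(0.01821 + 0.09011·e^(−0.04·5.4)) − 14.695

12.8336 psi


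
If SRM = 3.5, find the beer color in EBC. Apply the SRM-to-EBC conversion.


EBC = SRM · 1.97
EBC = 3.5 · 1.97

6.8950 EBC


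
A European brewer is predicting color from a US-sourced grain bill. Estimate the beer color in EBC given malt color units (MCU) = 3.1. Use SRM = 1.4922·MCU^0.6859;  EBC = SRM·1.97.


SRM = 1.4922·3.1^0.6859 = 3.2423
EBC = 3.2423·1.97

6.3873 EBC


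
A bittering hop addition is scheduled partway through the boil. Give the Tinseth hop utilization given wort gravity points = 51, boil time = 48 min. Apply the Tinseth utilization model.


U = 1.65·0.000125^(GP/1000) · (1 − e^(−0.04·t))/4.15
bigness = 1.65·0.000125^(51/1000) = 1.0433
boil_factor = (1 − e^(−0.04·48))/4.15 = 0.2056
U = 1.0433 · 0.2056

0.2145


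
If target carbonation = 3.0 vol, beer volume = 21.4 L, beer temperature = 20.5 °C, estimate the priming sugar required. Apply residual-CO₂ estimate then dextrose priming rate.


residual = 14.695·(0.01821 + 0.09011·e^(−0.04·T));  sugar = (target − residual)·4.0·V
residual = 14.695·(0.01821 + 0.09011·e^(−0.04·20.5)) = 0.8508
sugar = (3.0 − 0.8508)·4.0·21.4

183.9715 g


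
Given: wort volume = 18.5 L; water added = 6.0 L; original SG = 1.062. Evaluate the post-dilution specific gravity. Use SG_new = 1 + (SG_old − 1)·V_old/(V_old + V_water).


pts = (1.062 − 1)·1000·18.5/(18.5 + 6.0) = 46.8163
SG_new = 1 + 46.8163/1000

1.0468


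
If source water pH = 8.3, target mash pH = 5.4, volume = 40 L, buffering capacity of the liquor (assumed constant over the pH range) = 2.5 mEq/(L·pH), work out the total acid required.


acid = buffering capacity · (pH_source − pH_target) · V
acid = 2.5 · (8.3 − 5.4) · 40

290.0000 mEq


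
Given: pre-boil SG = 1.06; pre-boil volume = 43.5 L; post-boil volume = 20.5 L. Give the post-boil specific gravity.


SG_post = 1 + (SG_pre − 1)·V_pre/V_post
pts_pre = (1.06 − 1)·1000 = 60.0000
pts_post = 60.0000·43.5/20.5 = 127.3171
SG_post = 1 + 127.3171/1000

1.1273


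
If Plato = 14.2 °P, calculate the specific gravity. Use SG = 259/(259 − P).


SG = 259/(259 − 14.2)

1.0580


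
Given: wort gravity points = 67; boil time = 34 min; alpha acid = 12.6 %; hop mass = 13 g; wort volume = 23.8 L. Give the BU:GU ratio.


U = 1.65·0.000125^(GP/1000)·(1−e^(−0.04t))/4.15;  IBU = (α/100)·m·U·1000/V;  BU:GU = IBU/GP
U = 1.65·0.000125^(67/1000)·(1−e^(−0.04·34))/4.15 = 0.1619
IBU = (12.6/100)·13·0.1619·1000/23.8 = 11.1392
BU:GU = 11.1392/67

0.1663


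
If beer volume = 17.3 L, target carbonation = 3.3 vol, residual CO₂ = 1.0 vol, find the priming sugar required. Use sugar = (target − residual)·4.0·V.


sugar = (3.3 − 1.0)·4.0·17.3

159.1600 g


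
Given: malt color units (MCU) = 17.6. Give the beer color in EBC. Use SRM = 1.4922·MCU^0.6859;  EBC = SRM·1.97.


SRM = 1.4922·17.6^0.6859 = 10.6690
EBC = 10.6690·1.97

21.0180 EBC


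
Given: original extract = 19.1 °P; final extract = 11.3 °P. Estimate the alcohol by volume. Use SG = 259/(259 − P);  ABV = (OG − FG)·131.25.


OG = 259/(259 − 19.1) = 1.0796
FG = 259/(259 − 11.3) = 1.0456
ABV = (1.0796 − 1.0456)·131.25

4.4621 % ABV


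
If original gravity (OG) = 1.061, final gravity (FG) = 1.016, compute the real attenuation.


AA = (OG−FG)/(OG−1)·100;  RA = AA·0.8192
AA = (1.061 − 1.016)/(1.061 − 1)·100 = 73.7705
RA = 73.7705·0.8192

60.4328 %


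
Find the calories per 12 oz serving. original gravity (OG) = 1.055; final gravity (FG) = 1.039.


ABW = (OG−FG)·131.25·0.79/FG;  °P = 259 − 259/SG (for OG→OE and FG→AE);  RE = 0.1808·OE + 0.8192·AE;  Cal = (6.9·ABW + 4·(RE−0.1))·FG·3.55
ABW = (1.055 − 1.039)·131.25·0.79/1.039 = 1.5967
OE = 259 − 259/1.055 = 13.5024 °P
AE = 259 − 259/1.039 = 9.7218 °P
RE = 0.1808·13.5024 + 0.8192·9.7218 = 10.4054 °P
Cal = (6.9·1.5967 + 4·(10.4054−0.1))·1.039·3.55

192.6805 kcal


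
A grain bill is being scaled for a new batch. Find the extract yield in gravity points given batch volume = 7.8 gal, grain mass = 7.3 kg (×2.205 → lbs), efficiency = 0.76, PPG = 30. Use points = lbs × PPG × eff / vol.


lbs = 7.3 × 2.205 = 16.0965
points = 16.0965 × 30 × 0.76 / 7.8

47.0513 points


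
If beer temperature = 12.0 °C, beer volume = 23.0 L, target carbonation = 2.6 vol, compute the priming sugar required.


residual = 14.695·(0.01821 + 0.09011·e^(−0.04·T));  sugar = (target − residual)·4.0·V
residual = 14.695·(0.01821 + 0.09011·e^(−0.04·12.0)) = 1.0870
sugar = (2.6 − 1.0870)·4.0·23.0

139.1989 g


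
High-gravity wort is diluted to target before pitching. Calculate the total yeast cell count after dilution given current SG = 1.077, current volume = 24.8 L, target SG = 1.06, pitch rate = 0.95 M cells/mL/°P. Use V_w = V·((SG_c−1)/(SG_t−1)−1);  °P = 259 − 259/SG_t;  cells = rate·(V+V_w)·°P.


V_w = 24.8·((1.077−1)/(1.06−1)−1) = 7.0267
V_final = 24.8 + 7.0267 = 31.8267
°P = 259 − 259/1.06 = 14.6604
cells = 0.95·31.8267·14.6604

443.2614 billion cells


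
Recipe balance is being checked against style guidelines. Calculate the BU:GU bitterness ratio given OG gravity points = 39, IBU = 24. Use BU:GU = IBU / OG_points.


BU:GU = 24 / 39

0.6154


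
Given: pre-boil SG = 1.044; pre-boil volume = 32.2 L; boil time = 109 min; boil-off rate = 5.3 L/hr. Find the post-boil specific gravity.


V_post = V_pre − rate·(t/60);  SG_post = 1 + (SG_pre−1)·V_pre/V_post
V_post = 32.2 − 5.3·(109/60) = 22.5717
SG_post = 1 + (1.044 − 1)·32.2/22.5717

1.0628


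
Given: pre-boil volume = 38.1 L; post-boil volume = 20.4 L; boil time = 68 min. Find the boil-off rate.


rate = (V_pre − V_post) / (t_min/60)
rate = (38.1 − 20.4) / (68/60)

15.6176 L/hr


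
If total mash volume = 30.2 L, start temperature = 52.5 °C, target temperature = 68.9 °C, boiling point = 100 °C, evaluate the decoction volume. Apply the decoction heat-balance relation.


V_dec = V_total·(T_target − T_start)/(T_boil − T_start)
V_dec = 30.2·(68.9 − 52.5)/(100 − 52.5)

10.4269 L


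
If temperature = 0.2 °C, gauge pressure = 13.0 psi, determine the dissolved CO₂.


vols = (P + 14.695)·(0.01821 + 0.09011·e^(−0.04·T))
vols = (13.0 + 14.695)·(0.01821 + 0.09011·e^(−0.04·0.2))

2.9800 volumes


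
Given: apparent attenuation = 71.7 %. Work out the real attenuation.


RA = AA · 0.8192
RA = 71.7 · 0.8192

58.7366 %


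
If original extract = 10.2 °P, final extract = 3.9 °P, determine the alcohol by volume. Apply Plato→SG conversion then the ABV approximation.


SG = 259/(259 − P);  ABV = (OG − FG)·131.25
OG = 259/(259 − 10.2) = 1.0410
FG = 259/(259 − 3.9) = 1.0153
ABV = (1.0410 − 1.0153)·131.25

3.3743 % ABV


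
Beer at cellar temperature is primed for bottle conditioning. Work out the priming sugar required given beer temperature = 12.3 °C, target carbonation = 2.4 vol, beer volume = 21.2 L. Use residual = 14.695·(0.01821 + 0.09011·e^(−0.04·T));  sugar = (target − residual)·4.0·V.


residual = 14.695·(0.01821 + 0.09011·e^(−0.04·12.3)) = 1.0772
sugar = (2.4 − 1.0772)·4.0·21.2

112.1739 g


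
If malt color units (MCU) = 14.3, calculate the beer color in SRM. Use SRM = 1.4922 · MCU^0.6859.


SRM = 1.4922 · 14.3^0.6859

9.2528 SRM


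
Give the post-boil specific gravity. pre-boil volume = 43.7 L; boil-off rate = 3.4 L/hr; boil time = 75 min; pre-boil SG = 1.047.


V_post = V_pre − rate·(t/60);  SG_post = 1 + (SG_pre−1)·V_pre/V_post
V_post = 43.7 − 3.4·(75/60) = 39.4500
SG_post = 1 + (1.047 − 1)·43.7/39.4500

1.0521


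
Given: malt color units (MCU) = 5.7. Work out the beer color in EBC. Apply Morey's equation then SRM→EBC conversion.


SRM = 1.4922·MCU^0.6859;  EBC = SRM·1.97
SRM = 1.4922·5.7^0.6859 = 4.9236
EBC = 4.9236·1.97

9.6995 EBC


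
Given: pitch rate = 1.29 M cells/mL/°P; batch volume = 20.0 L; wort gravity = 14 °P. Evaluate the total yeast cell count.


cells (billions) = rate · V_L · °P
cells = 1.29 · 20.0 · 14

361.2000 billion cells


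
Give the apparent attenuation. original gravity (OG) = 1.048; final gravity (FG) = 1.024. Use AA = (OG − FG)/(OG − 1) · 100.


AA = (1.048 − 1.024)/(1.048 − 1) · 100

50.0000 %


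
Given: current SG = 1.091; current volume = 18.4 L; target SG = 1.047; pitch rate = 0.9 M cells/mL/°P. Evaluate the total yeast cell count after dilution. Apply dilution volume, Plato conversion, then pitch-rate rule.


V_w = V·((SG_c−1)/(SG_t−1)−1);  °P = 259 − 259/SG_t;  cells = rate·(V+V_w)·°P
V_w = 18.4·((1.091−1)/(1.047−1)−1) = 17.2255
V_final = 18.4 + 17.2255 = 35.6255
°P = 259 − 259/1.047 = 11.6266
cells = 0.9·35.6255·11.6266

372.7819 billion cells


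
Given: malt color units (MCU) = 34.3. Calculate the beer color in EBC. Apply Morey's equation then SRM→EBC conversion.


SRM = 1.4922·MCU^0.6859;  EBC = SRM·1.97
SRM = 1.4922·34.3^0.6859 = 16.8611
EBC = 16.8611·1.97

33.2163 EBC


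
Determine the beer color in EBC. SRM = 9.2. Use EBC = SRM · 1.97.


EBC = 9.2 · 1.97

18.1240 EBC


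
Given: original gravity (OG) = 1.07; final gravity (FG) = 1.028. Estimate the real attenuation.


AA = (OG−FG)/(OG−1)·100;  RA = AA·0.8192
AA = (1.07 − 1.028)/(1.07 − 1)·100 = 60.0000
RA = 60.0000·0.8192

49.1520 %


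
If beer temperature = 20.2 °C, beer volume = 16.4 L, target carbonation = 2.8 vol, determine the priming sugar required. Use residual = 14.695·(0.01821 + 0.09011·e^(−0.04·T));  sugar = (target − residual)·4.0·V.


residual = 14.695·(0.01821 + 0.09011·e^(−0.04·20.2)) = 0.8578
sugar = (2.8 − 0.8578)·4.0·16.4

127.4056 g


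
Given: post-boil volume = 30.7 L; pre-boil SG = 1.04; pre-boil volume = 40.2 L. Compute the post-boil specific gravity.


SG_post = 1 + (SG_pre − 1)·V_pre/V_post
pts_pre = (1.04 − 1)·1000 = 40.0000
pts_post = 40.0000·40.2/30.7 = 52.3779
SG_post = 1 + 52.3779/1000

1.0524


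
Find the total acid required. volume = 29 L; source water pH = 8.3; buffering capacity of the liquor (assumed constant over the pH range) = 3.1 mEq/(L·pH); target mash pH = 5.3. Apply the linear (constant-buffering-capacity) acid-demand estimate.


acid = buffering capacity · (pH_source − pH_target) · V
acid = 3.1 · (8.3 − 5.3) · 29

269.7000 mEq


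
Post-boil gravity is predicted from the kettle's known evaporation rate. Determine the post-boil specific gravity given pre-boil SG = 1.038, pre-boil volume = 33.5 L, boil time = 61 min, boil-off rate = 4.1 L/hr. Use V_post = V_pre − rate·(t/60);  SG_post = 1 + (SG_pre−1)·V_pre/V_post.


V_post = 33.5 − 4.1·(61/60) = 29.3317
SG_post = 1 + (1.038 − 1)·33.5/29.3317

1.0434


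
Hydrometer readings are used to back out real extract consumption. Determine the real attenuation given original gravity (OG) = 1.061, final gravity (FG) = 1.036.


AA = (OG−FG)/(OG−1)·100;  RA = AA·0.8192
AA = (1.061 − 1.036)/(1.061 − 1)·100 = 40.9836
RA = 40.9836·0.8192

33.5738 %


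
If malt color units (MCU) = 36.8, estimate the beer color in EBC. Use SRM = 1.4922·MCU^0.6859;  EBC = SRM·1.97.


SRM = 1.4922·36.8^0.6859 = 17.6947
EBC = 17.6947·1.97

34.8585 EBC


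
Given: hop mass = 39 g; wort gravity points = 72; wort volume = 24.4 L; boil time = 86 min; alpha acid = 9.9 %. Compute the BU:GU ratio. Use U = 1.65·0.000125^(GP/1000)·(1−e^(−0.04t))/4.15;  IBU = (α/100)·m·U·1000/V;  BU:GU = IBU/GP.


U = 1.65·0.000125^(72/1000)·(1−e^(−0.04·86))/4.15 = 0.2015
IBU = (9.9/100)·39·0.2015·1000/24.4 = 31.8838
BU:GU = 31.8838/72

0.4428


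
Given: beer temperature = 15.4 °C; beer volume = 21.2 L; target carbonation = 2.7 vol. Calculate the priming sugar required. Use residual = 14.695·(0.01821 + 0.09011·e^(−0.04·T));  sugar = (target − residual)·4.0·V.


residual = 14.695·(0.01821 + 0.09011·e^(−0.04·15.4)) = 0.9828
sugar = (2.7 − 0.9828)·4.0·21.2

145.6203 g


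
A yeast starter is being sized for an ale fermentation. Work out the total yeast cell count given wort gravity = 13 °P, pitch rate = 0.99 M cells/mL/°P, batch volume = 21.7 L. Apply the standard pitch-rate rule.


cells (billions) = rate · V_L · °P
cells = 0.99 · 21.7 · 13

279.2790 billion cells


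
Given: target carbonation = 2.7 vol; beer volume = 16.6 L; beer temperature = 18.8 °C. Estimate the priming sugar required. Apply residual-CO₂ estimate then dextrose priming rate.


residual = 14.695·(0.01821 + 0.09011·e^(−0.04·T));  sugar = (target − residual)·4.0·V
residual = 14.695·(0.01821 + 0.09011·e^(−0.04·18.8)) = 0.8918
sugar = (2.7 − 0.8918)·4.0·16.6

120.0619 g


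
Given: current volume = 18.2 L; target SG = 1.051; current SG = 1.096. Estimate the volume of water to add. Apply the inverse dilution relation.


V_water = V·((SG_curr − 1)/(SG_target − 1) − 1)
V_water = 18.2·((1.096 − 1)/(1.051 − 1) − 1)

16.0588 L


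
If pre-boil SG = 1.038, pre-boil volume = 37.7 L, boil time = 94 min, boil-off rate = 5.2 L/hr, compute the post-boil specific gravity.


V_post = V_pre − rate·(t/60);  SG_post = 1 + (SG_pre−1)·V_pre/V_post
V_post = 37.7 − 5.2·(94/60) = 29.5533
SG_post = 1 + (1.038 − 1)·37.7/29.5533

1.0485


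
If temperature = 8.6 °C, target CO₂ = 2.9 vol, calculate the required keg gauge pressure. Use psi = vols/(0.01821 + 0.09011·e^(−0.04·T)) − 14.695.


psi = 2.9/(0.01821 + 0.09011·e^(−0.04·8.6)) − 14.695

20.6314 psi


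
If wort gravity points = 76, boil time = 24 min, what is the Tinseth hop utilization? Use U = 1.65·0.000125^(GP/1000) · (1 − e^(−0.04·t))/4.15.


bigness = 1.65·0.000125^(76/1000) = 0.8334
boil_factor = (1 − e^(−0.04·24))/4.15 = 0.1487
U = 0.8334 · 0.1487

0.1239


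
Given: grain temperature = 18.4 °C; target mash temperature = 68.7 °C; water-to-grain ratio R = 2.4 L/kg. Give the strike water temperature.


T_strike = (0.41/R)·(T_mash − T_grain) + T_mash
T_strike = (0.41/2.4)·(68.7 − 18.4) + 68.7

77.2929 °C


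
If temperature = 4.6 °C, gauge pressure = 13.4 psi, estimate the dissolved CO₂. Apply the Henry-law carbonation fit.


vols = (P + 14.695)·(0.01821 + 0.09011·e^(−0.04·T))
vols = (13.4 + 14.695)·(0.01821 + 0.09011·e^(−0.04·4.6))

2.6178 volumes


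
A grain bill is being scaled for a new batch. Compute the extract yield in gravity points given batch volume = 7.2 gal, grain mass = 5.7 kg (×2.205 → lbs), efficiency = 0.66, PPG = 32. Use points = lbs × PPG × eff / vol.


lbs = 5.7 × 2.205 = 12.5685
points = 12.5685 × 32 × 0.66 / 7.2

36.8676 points


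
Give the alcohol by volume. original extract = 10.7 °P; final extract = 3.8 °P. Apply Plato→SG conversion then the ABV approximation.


SG = 259/(259 − P);  ABV = (OG − FG)·131.25
OG = 259/(259 − 10.7) = 1.0431
FG = 259/(259 − 3.8) = 1.0149
ABV = (1.0431 − 1.0149)·131.25

3.7016 % ABV


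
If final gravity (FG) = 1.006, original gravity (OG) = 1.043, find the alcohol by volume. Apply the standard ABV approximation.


ABV = (OG − FG) · 131.25
ABV = (1.043 − 1.006) · 131.25

4.8562 % ABV


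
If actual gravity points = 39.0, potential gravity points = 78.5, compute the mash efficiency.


efficiency = actual / potential × 100
efficiency = 39.0 / 78.5 × 100

49.6815 %


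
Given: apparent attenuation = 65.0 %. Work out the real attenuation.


RA = AA · 0.8192
RA = 65.0 · 0.8192

53.2480 %


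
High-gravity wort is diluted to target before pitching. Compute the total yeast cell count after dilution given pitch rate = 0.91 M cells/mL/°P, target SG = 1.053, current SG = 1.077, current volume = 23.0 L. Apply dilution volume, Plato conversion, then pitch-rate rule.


V_w = V·((SG_c−1)/(SG_t−1)−1);  °P = 259 − 259/SG_t;  cells = rate·(V+V_w)·°P
V_w = 23.0·((1.077−1)/(1.053−1)−1) = 10.4151
V_final = 23.0 + 10.4151 = 33.4151
°P = 259 − 259/1.053 = 13.0361
cells = 0.91·33.4151·13.0361

396.3979 billion cells


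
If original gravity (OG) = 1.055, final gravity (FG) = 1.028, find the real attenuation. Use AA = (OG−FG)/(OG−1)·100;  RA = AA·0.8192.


AA = (1.055 − 1.028)/(1.055 − 1)·100 = 49.0909
RA = 49.0909·0.8192

40.2153 %


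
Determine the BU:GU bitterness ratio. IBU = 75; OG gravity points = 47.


BU:GU = IBU / OG_points
BU:GU = 75 / 47

1.5957


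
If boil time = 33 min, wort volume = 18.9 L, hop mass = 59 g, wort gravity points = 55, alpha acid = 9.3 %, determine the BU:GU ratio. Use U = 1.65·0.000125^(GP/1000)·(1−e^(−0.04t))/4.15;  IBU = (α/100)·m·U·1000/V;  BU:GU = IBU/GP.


U = 1.65·0.000125^(55/1000)·(1−e^(−0.04·33))/4.15 = 0.1777
IBU = (9.3/100)·59·0.1777·1000/18.9 = 51.6016
BU:GU = 51.6016/55

0.9382


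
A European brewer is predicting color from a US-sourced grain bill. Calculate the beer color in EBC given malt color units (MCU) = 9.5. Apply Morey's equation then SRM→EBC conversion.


SRM = 1.4922·MCU^0.6859;  EBC = SRM·1.97
SRM = 1.4922·9.5^0.6859 = 6.9895
EBC = 6.9895·1.97

13.7694 EBC
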